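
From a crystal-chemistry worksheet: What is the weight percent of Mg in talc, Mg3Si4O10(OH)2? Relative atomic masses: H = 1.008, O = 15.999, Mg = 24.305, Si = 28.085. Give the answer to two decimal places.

M(Mg3Si4O10(OH)2) = 379.259 g/mol.
Mg contributes 3 × 24.305 = 72.915 g per mole.
72.915/379.259 = 0.1923 → 19.23%.

19.23 wt%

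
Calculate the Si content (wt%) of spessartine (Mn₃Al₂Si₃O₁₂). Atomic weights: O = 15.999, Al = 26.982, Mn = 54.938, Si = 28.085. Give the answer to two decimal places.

17.02 wt%

Formula mass = 3·54.938 + 2·26.982 + 3·28.085 + 12·15.999 = 495.021 g/mol, of which 84.255 g is Si.
So Si makes up 84.255/495.021 = 0.1702 of the mass, i.e. 17.02%.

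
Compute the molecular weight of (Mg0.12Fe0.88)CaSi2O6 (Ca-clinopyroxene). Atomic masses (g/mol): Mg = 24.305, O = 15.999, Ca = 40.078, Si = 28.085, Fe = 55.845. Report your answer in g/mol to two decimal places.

Mg: 0.12 × 24.305 = 2.9166
Fe: 0.88 × 55.845 = 49.1436
Ca: 1 × 40.078 = 40.0780
Si: 2 × 28.085 = 56.1700
O: 6 × 15.999 = 95.9940
Summing the contributions gives the formula mass.

244.30 g/mol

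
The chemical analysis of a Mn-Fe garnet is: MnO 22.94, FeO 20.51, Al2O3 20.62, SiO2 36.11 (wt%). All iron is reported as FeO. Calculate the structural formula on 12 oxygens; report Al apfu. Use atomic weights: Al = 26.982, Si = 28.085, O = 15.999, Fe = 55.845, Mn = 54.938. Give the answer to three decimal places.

2.008 Al apfu

22.94 wt% MnO ÷ 70.937 g/mol = 0.32339 mol, giving 0.32339 Mn and 0.32339 O.
20.51 wt% FeO ÷ 71.844 g/mol = 0.28548 mol, giving 0.28548 Fe and 0.28548 O.
20.62 wt% Al2O3 ÷ 101.961 g/mol = 0.20223 mol, giving 0.40446 Al and 0.60669 O.
36.11 wt% SiO2 ÷ 60.083 g/mol = 0.60100 mol, giving 0.60100 Si and 1.20200 O.
Oxygen sums to 2.41756; scaling by 12/2.41756 = 4.96368 puts the formula on 12 O.
Al: 0.40446 × 4.96368 = 2.008 atoms per formula unit.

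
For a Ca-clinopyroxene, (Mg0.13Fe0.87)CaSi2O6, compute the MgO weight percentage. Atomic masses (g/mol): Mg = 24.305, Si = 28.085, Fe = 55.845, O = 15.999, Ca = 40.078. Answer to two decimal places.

Molar mass of (Mg0.13Fe0.87)CaSi2O6 = 0.13*24.305 + 0.87*55.845 + 1*40.078 + 2*28.085 + 6*15.999 = 243.987 g/mol.
Each formula unit contains 0.13 Mg, equivalent to 0.13/1 = 0.1300 mol MgO.
M(MgO) = 1×24.305 + 1×15.999 = 40.304 g/mol.
Mass of MgO per formula unit = 0.1300 × 40.304 = 5.240 g.
MgO wt% = 5.240 / 243.987 × 100 = 2.15%.

2.15 wt%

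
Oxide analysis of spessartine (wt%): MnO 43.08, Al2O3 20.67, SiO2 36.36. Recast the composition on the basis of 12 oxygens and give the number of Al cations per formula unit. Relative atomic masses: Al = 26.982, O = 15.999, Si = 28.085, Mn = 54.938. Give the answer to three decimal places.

MnO (M=70.937): mol = 0.60730; Mn = 0.60730, O = 0.60730.
Al2O3 (M=101.961): mol = 0.20272; Al = 0.40544, O = 0.60816.
SiO2 (M=60.083): mol = 0.60516; Si = 0.60516, O = 1.21032.
ΣO = 2.42578; factor = 12/ΣO = 4.94686.
Al apfu = 0.40544 × 4.94686 = 2.006.

2.006 Al apfu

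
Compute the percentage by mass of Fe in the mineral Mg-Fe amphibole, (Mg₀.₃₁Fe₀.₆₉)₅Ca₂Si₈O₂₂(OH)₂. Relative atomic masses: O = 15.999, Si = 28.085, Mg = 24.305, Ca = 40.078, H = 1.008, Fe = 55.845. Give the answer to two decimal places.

20.92 wt%

Molar mass of (Mg₀.₃₁Fe₀.₆₉)₅Ca₂Si₈O₂₂(OH)₂: 1.55·24.305 + 3.45·55.845 + 2·40.078 + 8·28.085 + 24·15.999 + 2·1.008 = 921.166 g/mol.
Mass of Fe per formula unit: 3.45 × 55.845 = 192.665 g.
Weight fraction Fe = 192.665 / 921.166 = 0.2092.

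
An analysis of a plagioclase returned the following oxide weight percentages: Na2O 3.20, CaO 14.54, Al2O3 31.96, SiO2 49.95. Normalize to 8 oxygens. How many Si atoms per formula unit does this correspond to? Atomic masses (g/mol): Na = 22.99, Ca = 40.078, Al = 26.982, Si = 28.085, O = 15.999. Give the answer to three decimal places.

Na2O (M=61.979): mol = 0.05163; Na = 0.10326, O = 0.05163.
CaO (M=56.077): mol = 0.25929; Ca = 0.25929, O = 0.25929.
Al2O3 (M=101.961): mol = 0.31345; Al = 0.62690, O = 0.94035.
SiO2 (M=60.083): mol = 0.83135; Si = 0.83135, O = 1.66270.
ΣO = 2.91397; factor = 8/ΣO = 2.74540.
Si apfu = 0.83135 × 2.74540 = 2.282.

2.282 Si apfu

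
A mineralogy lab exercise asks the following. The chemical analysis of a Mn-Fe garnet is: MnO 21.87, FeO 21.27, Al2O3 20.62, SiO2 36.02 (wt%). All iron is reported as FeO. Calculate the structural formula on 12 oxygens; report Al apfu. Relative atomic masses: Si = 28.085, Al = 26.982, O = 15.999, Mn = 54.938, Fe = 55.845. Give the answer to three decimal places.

21.87 wt% MnO ÷ 70.937 g/mol = 0.30830 mol, giving 0.30830 Mn and 0.30830 O.
21.27 wt% FeO ÷ 71.844 g/mol = 0.29606 mol, giving 0.29606 Fe and 0.29606 O.
20.62 wt% Al2O3 ÷ 101.961 g/mol = 0.20223 mol, giving 0.40446 Al and 0.60669 O.
36.02 wt% SiO2 ÷ 60.083 g/mol = 0.59950 mol, giving 0.59950 Si and 1.19900 O.
Oxygen sums to 2.41005; scaling by 12/2.41005 = 4.97915 puts the formula on 12 O.
Al: 0.40446 × 4.97915 = 2.014 atoms per formula unit.

2.014 Al apfu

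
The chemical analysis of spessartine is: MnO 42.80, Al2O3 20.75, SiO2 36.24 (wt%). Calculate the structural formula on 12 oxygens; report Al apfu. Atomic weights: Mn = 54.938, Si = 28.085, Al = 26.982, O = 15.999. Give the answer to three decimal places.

42.80 wt% MnO ÷ 70.937 g/mol = 0.60335 mol, giving 0.60335 Mn and 0.60335 O.
20.75 wt% Al2O3 ÷ 101.961 g/mol = 0.20351 mol, giving 0.40702 Al and 0.61053 O.
36.24 wt% SiO2 ÷ 60.083 g/mol = 0.60317 mol, giving 0.60317 Si and 1.20634 O.
Oxygen sums to 2.42022; scaling by 12/2.42022 = 4.95823 puts the formula on 12 O.
Al: 0.40702 × 4.95823 = 2.018 atoms per formula unit.

2.018 Al apfu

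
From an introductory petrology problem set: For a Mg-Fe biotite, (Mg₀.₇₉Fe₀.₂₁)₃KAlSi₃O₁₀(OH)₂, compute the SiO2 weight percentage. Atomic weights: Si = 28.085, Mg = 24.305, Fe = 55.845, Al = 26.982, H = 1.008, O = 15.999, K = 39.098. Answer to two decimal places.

41.24 wt%

Formula mass = 437.124 g/mol.
3 Si → 3.0000 mol SiO2 per formula unit; M(SiO2) = 60.083, so SiO2 mass = 180.249 g.
180.249/437.124 × 100 = 41.24 wt%.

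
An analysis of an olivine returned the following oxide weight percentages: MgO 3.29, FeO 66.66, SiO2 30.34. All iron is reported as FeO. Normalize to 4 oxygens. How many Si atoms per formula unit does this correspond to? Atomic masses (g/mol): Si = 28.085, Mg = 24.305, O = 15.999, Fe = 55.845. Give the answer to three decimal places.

3.29 wt% MgO ÷ 40.304 g/mol = 0.08163 mol, giving 0.08163 Mg and 0.08163 O.
66.66 wt% FeO ÷ 71.844 g/mol = 0.92784 mol, giving 0.92784 Fe and 0.92784 O.
30.34 wt% SiO2 ÷ 60.083 g/mol = 0.50497 mol, giving 0.50497 Si and 1.00994 O.
Oxygen sums to 2.01941; scaling by 4/2.01941 = 1.98078 puts the formula on 4 O.
Si: 0.50497 × 1.98078 = 1.000 atoms per formula unit.

1.000 Si apfu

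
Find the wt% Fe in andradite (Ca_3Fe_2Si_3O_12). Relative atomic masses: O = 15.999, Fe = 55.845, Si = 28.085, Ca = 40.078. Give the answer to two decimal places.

Molar mass of Ca_3Fe_2Si_3O_12: 3·40.078 + 2·55.845 + 3·28.085 + 12·15.999 = 508.167 g/mol.
Mass of Fe per formula unit: 2 × 55.845 = 111.690 g.
Weight fraction Fe = 111.690 / 508.167 = 0.2198.

21.98 weight percent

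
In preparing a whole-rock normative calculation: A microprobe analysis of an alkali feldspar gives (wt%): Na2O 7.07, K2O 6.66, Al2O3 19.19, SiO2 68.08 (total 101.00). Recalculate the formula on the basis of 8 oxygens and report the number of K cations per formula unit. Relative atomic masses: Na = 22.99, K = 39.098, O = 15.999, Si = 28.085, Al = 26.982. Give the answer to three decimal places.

Na2O (M=61.979): mol = 0.11407; Na = 0.22814, O = 0.11407.
K2O (M=94.195): mol = 0.07070; K = 0.14140, O = 0.07070.
Al2O3 (M=101.961): mol = 0.18821; Al = 0.37642, O = 0.56463.
SiO2 (M=60.083): mol = 1.13310; Si = 1.13310, O = 2.26620.
ΣO = 3.01560; factor = 8/ΣO = 2.65287.
K apfu = 0.14140 × 2.65287 = 0.375.

0.375 K apfu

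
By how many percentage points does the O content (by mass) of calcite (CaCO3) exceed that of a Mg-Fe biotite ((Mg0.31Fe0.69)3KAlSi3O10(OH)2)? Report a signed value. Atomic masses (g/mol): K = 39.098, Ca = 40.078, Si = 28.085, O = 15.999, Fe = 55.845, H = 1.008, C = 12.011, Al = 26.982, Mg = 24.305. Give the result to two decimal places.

O in CaCO3: molar mass 100.086 g/mol; 3×15.999 = 47.997 g → 47.96 wt%.
O in (Mg0.31Fe0.69)3KAlSi3O10(OH)2: molar mass 482.542 g/mol; 12×15.999 = 191.988 g → 39.79 wt%.
Difference = 47.96 − 39.79 = 8.17 percentage points.

8.17 percentage points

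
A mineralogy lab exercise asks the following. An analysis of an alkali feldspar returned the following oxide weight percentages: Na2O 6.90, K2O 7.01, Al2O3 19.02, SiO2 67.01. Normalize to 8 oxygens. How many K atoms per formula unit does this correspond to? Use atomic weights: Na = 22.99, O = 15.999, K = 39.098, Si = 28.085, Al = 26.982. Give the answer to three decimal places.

Na2O: 6.90/61.979 = 0.11133 mol → 0.22266 mol Na, 0.11133 mol O.
K2O: 7.01/94.195 = 0.07442 mol → 0.14884 mol K, 0.07442 mol O.
Al2O3: 19.02/101.961 = 0.18654 mol → 0.37308 mol Al, 0.55962 mol O.
SiO2: 67.01/60.083 = 1.11529 mol → 1.11529 mol Si, 2.23058 mol O.
Total oxygen = 2.97595 mol. Normalization factor = 8/2.97595 = 2.68822.
K per 8 O = 0.14884 × 2.68822 = 0.400.

0.400 K apfu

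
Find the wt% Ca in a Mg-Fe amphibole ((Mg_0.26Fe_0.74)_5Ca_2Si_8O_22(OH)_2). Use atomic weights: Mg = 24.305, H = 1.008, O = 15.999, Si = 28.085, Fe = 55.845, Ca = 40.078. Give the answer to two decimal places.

8.63 weight percent

Molar mass of (Mg_0.26Fe_0.74)_5Ca_2Si_8O_22(OH)_2: 1.30·24.305 + 3.70·55.845 + 2·40.078 + 8·28.085 + 24·15.999 + 2·1.008 = 929.051 g/mol.
Mass of Ca per formula unit: 2 × 40.078 = 80.156 g.
Weight fraction Ca = 80.156 / 929.051 = 0.0863.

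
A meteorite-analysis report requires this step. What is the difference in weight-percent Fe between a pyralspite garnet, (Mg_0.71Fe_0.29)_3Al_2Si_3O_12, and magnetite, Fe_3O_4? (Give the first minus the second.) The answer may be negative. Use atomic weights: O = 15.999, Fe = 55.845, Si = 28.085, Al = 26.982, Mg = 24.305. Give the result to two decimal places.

-61.08 percentage points

First mineral: 48.585 g Fe in 430.562 g formula = 11.28 wt% Fe.
Second mineral: 167.535 g Fe in 231.531 g formula = 72.36 wt% Fe.
11.28% − 72.36% gives a difference of -61.08 percentage points.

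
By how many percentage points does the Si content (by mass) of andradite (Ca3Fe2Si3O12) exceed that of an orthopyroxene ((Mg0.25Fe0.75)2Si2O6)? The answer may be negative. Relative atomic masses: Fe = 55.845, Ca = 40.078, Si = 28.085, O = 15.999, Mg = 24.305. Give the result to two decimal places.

-6.06 percentage points

First mineral: 84.255 g Si in 508.167 g formula = 16.58 wt% Si.
Second mineral: 56.170 g Si in 248.084 g formula = 22.64 wt% Si.
16.58% − 22.64% gives a difference of -6.06 percentage points.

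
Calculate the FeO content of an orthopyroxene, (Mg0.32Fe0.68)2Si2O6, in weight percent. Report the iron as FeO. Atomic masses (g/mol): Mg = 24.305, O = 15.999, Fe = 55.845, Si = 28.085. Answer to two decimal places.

40.10 wt%

Molar mass of (Mg0.32Fe0.68)2Si2O6 = 0.64×24.305 + 1.36×55.845 + 2×28.085 + 6×15.999 = 243.668 g/mol.
Each formula unit contains 1.36 Fe, equivalent to 1.36/1 = 1.3600 mol FeO.
M(FeO) = 1×55.845 + 1×15.999 = 71.844 g/mol.
Mass of FeO per formula unit = 1.3600 × 71.844 = 97.708 g.
FeO wt% = 97.708 / 243.668 × 100 = 40.10%.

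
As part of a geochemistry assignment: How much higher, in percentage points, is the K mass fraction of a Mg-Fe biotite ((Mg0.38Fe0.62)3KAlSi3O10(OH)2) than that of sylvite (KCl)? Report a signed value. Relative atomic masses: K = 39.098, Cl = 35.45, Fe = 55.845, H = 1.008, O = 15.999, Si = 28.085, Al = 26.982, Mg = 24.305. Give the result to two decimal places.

-44.23 percentage points

M((Mg0.38Fe0.62)3KAlSi3O10(OH)2) = 475.918 g/mol, so wt% K = 39.098/475.918 × 100 = 8.22%.
M(KCl) = 74.548 g/mol, so wt% K = 39.098/74.548 × 100 = 52.45%.
8.22 − 52.45 = -44.23 pp.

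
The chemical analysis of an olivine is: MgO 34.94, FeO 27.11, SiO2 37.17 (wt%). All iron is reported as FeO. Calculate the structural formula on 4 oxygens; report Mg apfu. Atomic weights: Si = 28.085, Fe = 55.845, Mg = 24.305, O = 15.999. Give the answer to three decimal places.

1.397 Mg apfu

MgO (M=40.304): mol = 0.86691; Mg = 0.86691, O = 0.86691.
FeO (M=71.844): mol = 0.37735; Fe = 0.37735, O = 0.37735.
SiO2 (M=60.083): mol = 0.61864; Si = 0.61864, O = 1.23728.
ΣO = 2.48154; factor = 4/ΣO = 1.61190.
Mg apfu = 0.86691 × 1.61190 = 1.397.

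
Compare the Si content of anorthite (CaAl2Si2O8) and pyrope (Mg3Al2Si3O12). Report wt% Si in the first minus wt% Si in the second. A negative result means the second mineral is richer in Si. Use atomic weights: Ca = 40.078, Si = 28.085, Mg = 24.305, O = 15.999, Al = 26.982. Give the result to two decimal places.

-0.71 percentage points

First mineral: 56.170 g Si in 278.204 g formula = 20.19 wt% Si.
Second mineral: 84.255 g Si in 403.122 g formula = 20.90 wt% Si.
20.19% − 20.90% gives a difference of -0.71 percentage points.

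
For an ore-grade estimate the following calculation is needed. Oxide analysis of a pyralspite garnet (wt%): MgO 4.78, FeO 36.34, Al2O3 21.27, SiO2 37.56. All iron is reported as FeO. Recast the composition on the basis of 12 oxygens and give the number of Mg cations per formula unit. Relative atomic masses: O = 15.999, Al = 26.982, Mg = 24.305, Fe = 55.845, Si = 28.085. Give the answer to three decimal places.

0.569 Mg apfu

MgO (M=40.304): mol = 0.11860; Mg = 0.11860, O = 0.11860.
FeO (M=71.844): mol = 0.50582; Fe = 0.50582, O = 0.50582.
Al2O3 (M=101.961): mol = 0.20861; Al = 0.41722, O = 0.62583.
SiO2 (M=60.083): mol = 0.62514; Si = 0.62514, O = 1.25028.
ΣO = 2.50053; factor = 12/ΣO = 4.79898.
Mg apfu = 0.11860 × 4.79898 = 0.569.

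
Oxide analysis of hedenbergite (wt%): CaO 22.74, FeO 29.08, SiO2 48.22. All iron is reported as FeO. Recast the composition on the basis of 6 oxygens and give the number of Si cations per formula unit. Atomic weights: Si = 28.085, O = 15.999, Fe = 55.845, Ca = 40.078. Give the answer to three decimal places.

22.74 wt% CaO ÷ 56.077 g/mol = 0.40551 mol, giving 0.40551 Ca and 0.40551 O.
29.08 wt% FeO ÷ 71.844 g/mol = 0.40477 mol, giving 0.40477 Fe and 0.40477 O.
48.22 wt% SiO2 ÷ 60.083 g/mol = 0.80256 mol, giving 0.80256 Si and 1.60512 O.
Oxygen sums to 2.41540; scaling by 6/2.41540 = 2.48406 puts the formula on 6 O.
Si: 0.80256 × 2.48406 = 1.994 atoms per formula unit.

1.994 Si apfu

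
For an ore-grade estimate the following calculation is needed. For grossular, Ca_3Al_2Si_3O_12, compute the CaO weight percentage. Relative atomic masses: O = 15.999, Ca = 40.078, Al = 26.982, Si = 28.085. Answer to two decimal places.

37.35 wt%

Formula mass = 450.441 g/mol.
3 Ca → 3.0000 mol CaO per formula unit; M(CaO) = 56.077, so CaO mass = 168.231 g.
168.231/450.441 × 100 = 37.35 wt%.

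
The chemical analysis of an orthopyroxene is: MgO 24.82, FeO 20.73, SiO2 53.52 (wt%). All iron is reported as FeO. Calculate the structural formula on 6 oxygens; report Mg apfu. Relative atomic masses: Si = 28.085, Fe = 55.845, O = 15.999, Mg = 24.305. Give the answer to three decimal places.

1.376 Mg apfu

MgO: 24.82/40.304 = 0.61582 mol → 0.61582 mol Mg, 0.61582 mol O.
FeO: 20.73/71.844 = 0.28854 mol → 0.28854 mol Fe, 0.28854 mol O.
SiO2: 53.52/60.083 = 0.89077 mol → 0.89077 mol Si, 1.78154 mol O.
Total oxygen = 2.68590 mol. Normalization factor = 6/2.68590 = 2.23389.
Mg per 6 O = 0.61582 × 2.23389 = 1.376.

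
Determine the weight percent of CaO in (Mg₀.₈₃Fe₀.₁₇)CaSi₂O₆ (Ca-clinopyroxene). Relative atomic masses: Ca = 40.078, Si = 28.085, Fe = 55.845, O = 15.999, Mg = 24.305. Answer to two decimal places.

Formula mass = 221.909 g/mol.
1 Ca → 1.0000 mol CaO per formula unit; M(CaO) = 56.077, so CaO mass = 56.077 g.
56.077/221.909 × 100 = 25.27 wt%.

25.27 wt%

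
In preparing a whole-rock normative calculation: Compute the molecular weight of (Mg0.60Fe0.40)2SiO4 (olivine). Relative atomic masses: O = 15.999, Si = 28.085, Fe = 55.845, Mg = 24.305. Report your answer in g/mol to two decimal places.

M = 1.20(24.305) + 0.80(55.845) + 1(28.085) + 4(15.999)

165.92 g/mol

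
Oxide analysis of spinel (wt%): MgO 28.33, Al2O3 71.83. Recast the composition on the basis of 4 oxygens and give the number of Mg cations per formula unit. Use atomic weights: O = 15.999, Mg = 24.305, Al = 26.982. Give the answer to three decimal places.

0.998 Mg apfu

MgO (M=40.304): mol = 0.70291; Mg = 0.70291, O = 0.70291.
Al2O3 (M=101.961): mol = 0.70449; Al = 1.40898, O = 2.11347.
ΣO = 2.81638; factor = 4/ΣO = 1.42026.
Mg apfu = 0.70291 × 1.42026 = 0.998.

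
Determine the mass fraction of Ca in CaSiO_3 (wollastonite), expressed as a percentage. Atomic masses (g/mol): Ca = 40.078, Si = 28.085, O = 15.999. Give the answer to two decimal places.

34.50 wt%

Molar mass of CaSiO_3: 1×40.078 + 1×28.085 + 3×15.999 = 116.160 g/mol.
Mass of Ca per formula unit: 1 × 40.078 = 40.078 g.
Weight fraction Ca = 40.078 / 116.160 = 0.3450.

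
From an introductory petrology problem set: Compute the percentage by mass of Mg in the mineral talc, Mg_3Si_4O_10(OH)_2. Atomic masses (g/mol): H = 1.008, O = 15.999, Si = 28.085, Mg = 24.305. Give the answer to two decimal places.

Molar mass of Mg_3Si_4O_10(OH)_2: 3·24.305 + 4·28.085 + 12·15.999 + 2·1.008 = 379.259 g/mol.
Mass of Mg per formula unit: 3 × 24.305 = 72.915 g.
Weight fraction Mg = 72.915 / 379.259 = 0.1923.

19.23 wt%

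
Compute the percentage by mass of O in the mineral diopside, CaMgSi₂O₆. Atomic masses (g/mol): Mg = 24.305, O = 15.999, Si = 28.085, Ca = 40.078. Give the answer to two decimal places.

44.33 mass %

M(CaMgSi₂O₆) = 216.547 g/mol.
O contributes 6 × 15.999 = 95.994 g per mole.
95.994/216.547 = 0.4433 → 44.33%.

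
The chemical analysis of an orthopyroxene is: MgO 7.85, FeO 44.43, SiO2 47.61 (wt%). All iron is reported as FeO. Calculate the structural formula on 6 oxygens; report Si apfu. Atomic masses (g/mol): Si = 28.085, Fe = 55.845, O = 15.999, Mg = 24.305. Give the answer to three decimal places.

MgO (M=40.304): mol = 0.19477; Mg = 0.19477, O = 0.19477.
FeO (M=71.844): mol = 0.61842; Fe = 0.61842, O = 0.61842.
SiO2 (M=60.083): mol = 0.79240; Si = 0.79240, O = 1.58480.
ΣO = 2.39799; factor = 6/ΣO = 2.50210.
Si apfu = 0.79240 × 2.50210 = 1.983.

1.983 Si apfu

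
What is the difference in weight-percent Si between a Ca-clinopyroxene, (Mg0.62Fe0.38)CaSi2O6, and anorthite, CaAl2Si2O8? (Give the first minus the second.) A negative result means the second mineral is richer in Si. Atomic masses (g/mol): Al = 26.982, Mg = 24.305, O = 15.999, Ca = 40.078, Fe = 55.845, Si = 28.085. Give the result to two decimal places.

4.39 percentage points

M((Mg0.62Fe0.38)CaSi2O6) = 228.532 g/mol, so wt% Si = 56.170/228.532 × 100 = 24.58%.
M(CaAl2Si2O8) = 278.204 g/mol, so wt% Si = 56.170/278.204 × 100 = 20.19%.
24.58 − 20.19 = 4.39 pp.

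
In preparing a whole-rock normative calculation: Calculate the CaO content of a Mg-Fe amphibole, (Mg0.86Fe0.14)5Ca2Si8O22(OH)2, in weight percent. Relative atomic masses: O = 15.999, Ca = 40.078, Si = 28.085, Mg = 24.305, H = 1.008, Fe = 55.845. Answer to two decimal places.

13.44 wt%

M((Mg0.86Fe0.14)5Ca2Si8O22(OH)2) = 834.431 g/mol; M(CaO) = 56.077 g/mol.
Moles CaO per formula unit = 2 Ca ÷ 1 = 2.0000.
CaO fraction = (2.0000 × 56.077) / 834.431 = 112.154/834.431 = 0.1344.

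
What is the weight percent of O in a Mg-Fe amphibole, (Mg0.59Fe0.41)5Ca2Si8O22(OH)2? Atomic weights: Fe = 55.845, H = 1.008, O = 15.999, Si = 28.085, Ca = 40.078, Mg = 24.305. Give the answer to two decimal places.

43.78 wt%

M((Mg0.59Fe0.41)5Ca2Si8O22(OH)2) = 877.010 g/mol.
O contributes 24 × 15.999 = 383.976 g per mole.
383.976/877.010 = 0.4378 → 43.78%.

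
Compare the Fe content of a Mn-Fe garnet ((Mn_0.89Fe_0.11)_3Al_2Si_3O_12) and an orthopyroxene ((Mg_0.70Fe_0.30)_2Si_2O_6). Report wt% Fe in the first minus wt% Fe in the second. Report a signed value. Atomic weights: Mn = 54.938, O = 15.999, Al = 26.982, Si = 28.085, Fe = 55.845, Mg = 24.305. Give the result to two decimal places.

First mineral: 18.429 g Fe in 495.320 g formula = 3.72 wt% Fe.
Second mineral: 33.507 g Fe in 219.698 g formula = 15.25 wt% Fe.
3.72% − 15.25% gives a difference of -11.53 percentage points.

-11.53 percentage points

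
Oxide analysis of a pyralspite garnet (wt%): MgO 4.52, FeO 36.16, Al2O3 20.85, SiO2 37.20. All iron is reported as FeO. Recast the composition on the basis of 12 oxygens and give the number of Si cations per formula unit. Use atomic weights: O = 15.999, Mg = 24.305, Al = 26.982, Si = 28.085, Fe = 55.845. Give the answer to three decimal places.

3.011 Si apfu

MgO (M=40.304): mol = 0.11215; Mg = 0.11215, O = 0.11215.
FeO (M=71.844): mol = 0.50331; Fe = 0.50331, O = 0.50331.
Al2O3 (M=101.961): mol = 0.20449; Al = 0.40898, O = 0.61347.
SiO2 (M=60.083): mol = 0.61914; Si = 0.61914, O = 1.23828.
ΣO = 2.46721; factor = 12/ΣO = 4.86379.
Si apfu = 0.61914 × 4.86379 = 3.011.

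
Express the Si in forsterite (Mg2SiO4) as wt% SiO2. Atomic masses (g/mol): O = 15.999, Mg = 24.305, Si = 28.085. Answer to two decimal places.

42.71 wt%

Formula mass = 140.691 g/mol.
1 Si → 1.0000 mol SiO2 per formula unit; M(SiO2) = 60.083, so SiO2 mass = 60.083 g.
60.083/140.691 × 100 = 42.71 wt%.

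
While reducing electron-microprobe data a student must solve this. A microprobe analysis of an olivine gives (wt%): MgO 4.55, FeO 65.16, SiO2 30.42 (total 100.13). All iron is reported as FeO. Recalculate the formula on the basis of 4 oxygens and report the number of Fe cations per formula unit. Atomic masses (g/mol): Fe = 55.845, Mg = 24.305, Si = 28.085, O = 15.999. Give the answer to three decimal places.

MgO: 4.55/40.304 = 0.11289 mol → 0.11289 mol Mg, 0.11289 mol O.
FeO: 65.16/71.844 = 0.90697 mol → 0.90697 mol Fe, 0.90697 mol O.
SiO2: 30.42/60.083 = 0.50630 mol → 0.50630 mol Si, 1.01260 mol O.
Total oxygen = 2.03246 mol. Normalization factor = 4/2.03246 = 1.96806.
Fe per 4 O = 0.90697 × 1.96806 = 1.785.

1.785 Fe apfu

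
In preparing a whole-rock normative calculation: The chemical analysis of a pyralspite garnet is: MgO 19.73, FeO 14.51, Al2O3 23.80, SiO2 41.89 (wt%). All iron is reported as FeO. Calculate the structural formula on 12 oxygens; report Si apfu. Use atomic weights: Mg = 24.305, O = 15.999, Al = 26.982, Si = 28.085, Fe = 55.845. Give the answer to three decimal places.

3.003 Si apfu

MgO: 19.73/40.304 = 0.48953 mol → 0.48953 mol Mg, 0.48953 mol O.
FeO: 14.51/71.844 = 0.20197 mol → 0.20197 mol Fe, 0.20197 mol O.
Al2O3: 23.80/101.961 = 0.23342 mol → 0.46684 mol Al, 0.70026 mol O.
SiO2: 41.89/60.083 = 0.69720 mol → 0.69720 mol Si, 1.39440 mol O.
Total oxygen = 2.78616 mol. Normalization factor = 12/2.78616 = 4.30700.
Si per 12 O = 0.69720 × 4.30700 = 3.003.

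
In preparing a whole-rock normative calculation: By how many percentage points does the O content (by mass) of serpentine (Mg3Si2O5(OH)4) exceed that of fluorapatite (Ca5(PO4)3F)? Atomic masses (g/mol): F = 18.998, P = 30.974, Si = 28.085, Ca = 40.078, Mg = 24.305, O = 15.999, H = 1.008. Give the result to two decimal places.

13.89 percentage points

M(Mg3Si2O5(OH)4) = 277.108 g/mol, so wt% O = 143.991/277.108 × 100 = 51.96%.
M(Ca5(PO4)3F) = 504.298 g/mol, so wt% O = 191.988/504.298 × 100 = 38.07%.
51.96 − 38.07 = 13.89 pp.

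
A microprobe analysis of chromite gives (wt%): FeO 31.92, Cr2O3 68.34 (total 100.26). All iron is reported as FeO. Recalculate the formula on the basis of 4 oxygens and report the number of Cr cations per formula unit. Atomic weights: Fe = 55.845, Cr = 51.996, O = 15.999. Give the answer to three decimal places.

FeO: 31.92/71.844 = 0.44430 mol → 0.44430 mol Fe, 0.44430 mol O.
Cr2O3: 68.34/151.989 = 0.44964 mol → 0.89928 mol Cr, 1.34892 mol O.
Total oxygen = 1.79322 mol. Normalization factor = 4/1.79322 = 2.23062.
Cr per 4 O = 0.89928 × 2.23062 = 2.006.

2.006 Cr apfu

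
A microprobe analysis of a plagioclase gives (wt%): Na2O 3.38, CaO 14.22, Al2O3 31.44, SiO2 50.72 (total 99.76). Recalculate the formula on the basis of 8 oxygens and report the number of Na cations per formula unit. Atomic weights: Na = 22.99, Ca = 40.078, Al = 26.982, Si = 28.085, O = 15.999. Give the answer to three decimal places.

0.299 Na apfu

3.38 wt% Na2O ÷ 61.979 g/mol = 0.05453 mol, giving 0.10906 Na and 0.05453 O.
14.22 wt% CaO ÷ 56.077 g/mol = 0.25358 mol, giving 0.25358 Ca and 0.25358 O.
31.44 wt% Al2O3 ÷ 101.961 g/mol = 0.30835 mol, giving 0.61670 Al and 0.92505 O.
50.72 wt% SiO2 ÷ 60.083 g/mol = 0.84417 mol, giving 0.84417 Si and 1.68834 O.
Oxygen sums to 2.92150; scaling by 8/2.92150 = 2.73832 puts the formula on 8 O.
Na: 0.10906 × 2.73832 = 0.299 atoms per formula unit.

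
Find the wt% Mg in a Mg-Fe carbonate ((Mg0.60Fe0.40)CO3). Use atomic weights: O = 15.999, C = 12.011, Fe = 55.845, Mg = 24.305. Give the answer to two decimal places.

M((Mg0.60Fe0.40)CO3) = 96.929 g/mol.
Mg contributes 0.60 × 24.305 = 14.583 g per mole.
14.583/96.929 = 0.1505 → 15.05%.

15.05 mass %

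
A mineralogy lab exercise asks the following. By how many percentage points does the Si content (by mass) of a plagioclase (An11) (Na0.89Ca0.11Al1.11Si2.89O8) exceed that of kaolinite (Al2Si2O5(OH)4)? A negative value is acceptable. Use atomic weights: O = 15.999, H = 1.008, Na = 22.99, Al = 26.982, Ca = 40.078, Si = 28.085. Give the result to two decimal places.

8.99 percentage points

Si in Na0.89Ca0.11Al1.11Si2.89O8: molar mass 263.977 g/mol; 2.89×28.085 = 81.166 g → 30.75 wt%.
Si in Al2Si2O5(OH)4: molar mass 258.157 g/mol; 2×28.085 = 56.170 g → 21.76 wt%.
Difference = 30.75 − 21.76 = 8.99 percentage points.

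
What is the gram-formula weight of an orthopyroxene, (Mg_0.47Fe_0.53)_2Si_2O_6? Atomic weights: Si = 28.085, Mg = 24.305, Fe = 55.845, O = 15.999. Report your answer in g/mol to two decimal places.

M = 0.94·24.305 + 1.06·55.845 + 2·28.085 + 6·15.999

234.21 g/mol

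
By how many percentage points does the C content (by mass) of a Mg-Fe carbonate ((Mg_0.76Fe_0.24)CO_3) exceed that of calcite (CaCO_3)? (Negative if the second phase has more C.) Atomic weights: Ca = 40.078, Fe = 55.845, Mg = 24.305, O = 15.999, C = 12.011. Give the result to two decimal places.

1.07 percentage points

M((Mg_0.76Fe_0.24)CO_3) = 91.883 g/mol, so wt% C = 12.011/91.883 × 100 = 13.07%.
M(CaCO_3) = 100.086 g/mol, so wt% C = 12.011/100.086 × 100 = 12.00%.
13.07 − 12.00 = 1.07 pp.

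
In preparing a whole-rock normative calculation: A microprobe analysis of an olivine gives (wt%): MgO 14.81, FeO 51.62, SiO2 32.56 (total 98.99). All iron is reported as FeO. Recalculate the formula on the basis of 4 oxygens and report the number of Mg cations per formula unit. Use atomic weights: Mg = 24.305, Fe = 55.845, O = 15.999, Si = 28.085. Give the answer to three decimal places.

0.677 Mg apfu

MgO: 14.81/40.304 = 0.36746 mol → 0.36746 mol Mg, 0.36746 mol O.
FeO: 51.62/71.844 = 0.71850 mol → 0.71850 mol Fe, 0.71850 mol O.
SiO2: 32.56/60.083 = 0.54192 mol → 0.54192 mol Si, 1.08384 mol O.
Total oxygen = 2.16980 mol. Normalization factor = 4/2.16980 = 1.84349.
Mg per 4 O = 0.36746 × 1.84349 = 0.677.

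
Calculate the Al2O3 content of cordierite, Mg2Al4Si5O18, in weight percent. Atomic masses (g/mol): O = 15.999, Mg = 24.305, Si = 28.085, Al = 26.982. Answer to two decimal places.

34.86 wt%

M(Mg2Al4Si5O18) = 584.945 g/mol; M(Al2O3) = 101.961 g/mol.
Moles Al2O3 per formula unit = 4 Al ÷ 2 = 2.0000.
Al2O3 fraction = (2.0000 × 101.961) / 584.945 = 203.922/584.945 = 0.3486.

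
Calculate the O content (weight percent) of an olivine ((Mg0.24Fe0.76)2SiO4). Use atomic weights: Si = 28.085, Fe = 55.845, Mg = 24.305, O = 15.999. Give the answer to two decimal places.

33.93 weight percent

Molar mass of (Mg0.24Fe0.76)2SiO4: 0.48*24.305 + 1.52*55.845 + 1*28.085 + 4*15.999 = 188.632 g/mol.
Mass of O per formula unit: 4 × 15.999 = 63.996 g.
Weight fraction O = 63.996 / 188.632 = 0.3393.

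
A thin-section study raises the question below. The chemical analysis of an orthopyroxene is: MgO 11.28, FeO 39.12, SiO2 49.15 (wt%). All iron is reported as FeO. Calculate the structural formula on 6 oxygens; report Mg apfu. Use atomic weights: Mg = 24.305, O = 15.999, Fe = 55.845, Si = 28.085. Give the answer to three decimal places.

11.28 wt% MgO ÷ 40.304 g/mol = 0.27987 mol, giving 0.27987 Mg and 0.27987 O.
39.12 wt% FeO ÷ 71.844 g/mol = 0.54451 mol, giving 0.54451 Fe and 0.54451 O.
49.15 wt% SiO2 ÷ 60.083 g/mol = 0.81804 mol, giving 0.81804 Si and 1.63608 O.
Oxygen sums to 2.46046; scaling by 6/2.46046 = 2.43857 puts the formula on 6 O.
Mg: 0.27987 × 2.43857 = 0.682 atoms per formula unit.

0.682 Mg apfu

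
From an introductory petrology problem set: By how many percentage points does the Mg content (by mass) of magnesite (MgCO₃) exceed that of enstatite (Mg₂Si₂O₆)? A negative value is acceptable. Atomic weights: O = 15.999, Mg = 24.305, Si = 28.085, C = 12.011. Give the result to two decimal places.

M(MgCO₃) = 84.313 g/mol, so wt% Mg = 24.305/84.313 × 100 = 28.83%.
M(Mg₂Si₂O₆) = 200.774 g/mol, so wt% Mg = 48.610/200.774 × 100 = 24.21%.
28.83 − 24.21 = 4.62 pp.

4.62 percentage points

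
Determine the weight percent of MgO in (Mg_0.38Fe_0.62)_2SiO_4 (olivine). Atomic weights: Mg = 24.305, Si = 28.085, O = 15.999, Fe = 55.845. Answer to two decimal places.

17.04 wt%

Molar mass of (Mg_0.38Fe_0.62)_2SiO_4 = 0.76×24.305 + 1.24×55.845 + 1×28.085 + 4×15.999 = 179.801 g/mol.
Each formula unit contains 0.76 Mg, equivalent to 0.76/1 = 0.7600 mol MgO.
M(MgO) = 1×24.305 + 1×15.999 = 40.304 g/mol.
Mass of MgO per formula unit = 0.7600 × 40.304 = 30.631 g.
MgO wt% = 30.631 / 179.801 × 100 = 17.04%.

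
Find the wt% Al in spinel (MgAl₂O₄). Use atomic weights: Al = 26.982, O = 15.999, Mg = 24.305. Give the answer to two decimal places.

Molar mass of MgAl₂O₄: 1×24.305 + 2×26.982 + 4×15.999 = 142.265 g/mol.
Mass of Al per formula unit: 2 × 26.982 = 53.964 g.
Weight fraction Al = 53.964 / 142.265 = 0.3793.

37.93 mass %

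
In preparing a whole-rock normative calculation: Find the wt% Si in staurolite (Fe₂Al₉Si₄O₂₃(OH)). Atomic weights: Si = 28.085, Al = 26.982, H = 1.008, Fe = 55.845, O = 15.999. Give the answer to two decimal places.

Molar mass of Fe₂Al₉Si₄O₂₃(OH): 2*55.845 + 9*26.982 + 4*28.085 + 24*15.999 + 1*1.008 = 851.852 g/mol.
Mass of Si per formula unit: 4 × 28.085 = 112.340 g.
Weight fraction Si = 112.340 / 851.852 = 0.1319.

13.19 mass %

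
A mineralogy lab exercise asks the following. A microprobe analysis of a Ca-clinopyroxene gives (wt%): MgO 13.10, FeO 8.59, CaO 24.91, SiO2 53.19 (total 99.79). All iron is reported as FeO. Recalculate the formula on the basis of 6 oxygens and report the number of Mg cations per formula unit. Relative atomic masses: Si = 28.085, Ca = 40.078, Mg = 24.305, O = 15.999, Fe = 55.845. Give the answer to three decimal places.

MgO (M=40.304): mol = 0.32503; Mg = 0.32503, O = 0.32503.
FeO (M=71.844): mol = 0.11956; Fe = 0.11956, O = 0.11956.
CaO (M=56.077): mol = 0.44421; Ca = 0.44421, O = 0.44421.
SiO2 (M=60.083): mol = 0.88528; Si = 0.88528, O = 1.77056.
ΣO = 2.65936; factor = 6/ΣO = 2.25618.
Mg apfu = 0.32503 × 2.25618 = 0.733.

0.733 Mg apfu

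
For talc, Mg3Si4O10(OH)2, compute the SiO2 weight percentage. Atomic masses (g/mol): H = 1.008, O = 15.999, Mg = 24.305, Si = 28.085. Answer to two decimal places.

M(Mg3Si4O10(OH)2) = 379.259 g/mol; M(SiO2) = 60.083 g/mol.
Moles SiO2 per formula unit = 4 Si ÷ 1 = 4.0000.
SiO2 fraction = (4.0000 × 60.083) / 379.259 = 240.332/379.259 = 0.6337.

63.37 wt%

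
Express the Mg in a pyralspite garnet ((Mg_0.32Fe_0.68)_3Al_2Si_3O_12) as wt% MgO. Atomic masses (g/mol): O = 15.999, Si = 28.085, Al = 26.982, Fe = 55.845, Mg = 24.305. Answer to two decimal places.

Molar mass of (Mg_0.32Fe_0.68)_3Al_2Si_3O_12 = 0.96×24.305 + 2.04×55.845 + 2×26.982 + 3×28.085 + 12×15.999 = 467.464 g/mol.
Each formula unit contains 0.96 Mg, equivalent to 0.96/1 = 0.9600 mol MgO.
M(MgO) = 1×24.305 + 1×15.999 = 40.304 g/mol.
Mass of MgO per formula unit = 0.9600 × 40.304 = 38.692 g.
MgO wt% = 38.692 / 467.464 × 100 = 8.28%.

8.28 wt%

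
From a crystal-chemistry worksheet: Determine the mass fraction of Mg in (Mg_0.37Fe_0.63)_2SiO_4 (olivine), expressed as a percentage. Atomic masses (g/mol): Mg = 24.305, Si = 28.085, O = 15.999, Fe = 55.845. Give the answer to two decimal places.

Molar mass of (Mg_0.37Fe_0.63)_2SiO_4: 0.74*24.305 + 1.26*55.845 + 1*28.085 + 4*15.999 = 180.431 g/mol.
Mass of Mg per formula unit: 0.74 × 24.305 = 17.986 g.
Weight fraction Mg = 17.986 / 180.431 = 0.0997.

9.97 wt%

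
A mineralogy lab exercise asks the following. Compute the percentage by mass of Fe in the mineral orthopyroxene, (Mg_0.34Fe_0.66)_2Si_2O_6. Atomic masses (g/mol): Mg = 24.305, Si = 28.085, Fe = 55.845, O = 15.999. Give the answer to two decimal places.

Molar mass of (Mg_0.34Fe_0.66)_2Si_2O_6: 0.68*24.305 + 1.32*55.845 + 2*28.085 + 6*15.999 = 242.407 g/mol.
Mass of Fe per formula unit: 1.32 × 55.845 = 73.715 g.
Weight fraction Fe = 73.715 / 242.407 = 0.3041.

30.41 weight percent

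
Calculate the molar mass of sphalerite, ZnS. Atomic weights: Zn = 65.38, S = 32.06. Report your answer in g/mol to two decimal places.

97.44 g/mol

M = 1·65.38 + 1·32.06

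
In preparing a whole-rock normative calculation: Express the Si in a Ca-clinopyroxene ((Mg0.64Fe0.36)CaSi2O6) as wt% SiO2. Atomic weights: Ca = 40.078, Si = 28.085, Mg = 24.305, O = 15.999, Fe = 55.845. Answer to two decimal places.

52.73 wt%

M((Mg0.64Fe0.36)CaSi2O6) = 227.901 g/mol; M(SiO2) = 60.083 g/mol.
Moles SiO2 per formula unit = 2 Si ÷ 1 = 2.0000.
SiO2 fraction = (2.0000 × 60.083) / 227.901 = 120.166/227.901 = 0.5273.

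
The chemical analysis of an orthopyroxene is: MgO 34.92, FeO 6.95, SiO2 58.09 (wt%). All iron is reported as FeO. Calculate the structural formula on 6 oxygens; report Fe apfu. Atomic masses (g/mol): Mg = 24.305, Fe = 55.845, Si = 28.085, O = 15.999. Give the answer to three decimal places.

MgO: 34.92/40.304 = 0.86642 mol → 0.86642 mol Mg, 0.86642 mol O.
FeO: 6.95/71.844 = 0.09674 mol → 0.09674 mol Fe, 0.09674 mol O.
SiO2: 58.09/60.083 = 0.96683 mol → 0.96683 mol Si, 1.93366 mol O.
Total oxygen = 2.89682 mol. Normalization factor = 6/2.89682 = 2.07124.
Fe per 6 O = 0.09674 × 2.07124 = 0.200.

0.200 Fe apfu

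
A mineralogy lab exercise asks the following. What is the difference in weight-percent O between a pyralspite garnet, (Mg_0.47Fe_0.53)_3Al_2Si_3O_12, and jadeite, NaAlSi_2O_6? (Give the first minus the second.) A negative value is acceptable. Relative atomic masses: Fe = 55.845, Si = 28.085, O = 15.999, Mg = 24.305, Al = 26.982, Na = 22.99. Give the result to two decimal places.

-5.13 percentage points

First mineral: 191.988 g O in 453.271 g formula = 42.36 wt% O.
Second mineral: 95.994 g O in 202.136 g formula = 47.49 wt% O.
42.36% − 47.49% gives a difference of -5.13 percentage points.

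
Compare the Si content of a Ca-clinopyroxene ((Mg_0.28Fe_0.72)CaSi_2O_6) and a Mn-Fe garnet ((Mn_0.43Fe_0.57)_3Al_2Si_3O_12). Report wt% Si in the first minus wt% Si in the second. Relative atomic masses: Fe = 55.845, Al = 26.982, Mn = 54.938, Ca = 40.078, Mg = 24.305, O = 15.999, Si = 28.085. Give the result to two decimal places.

6.51 percentage points

Si in (Mg_0.28Fe_0.72)CaSi_2O_6: molar mass 239.256 g/mol; 2×28.085 = 56.170 g → 23.48 wt%.
Si in (Mn_0.43Fe_0.57)_3Al_2Si_3O_12: molar mass 496.572 g/mol; 3×28.085 = 84.255 g → 16.97 wt%.
Difference = 23.48 − 16.97 = 6.51 percentage points.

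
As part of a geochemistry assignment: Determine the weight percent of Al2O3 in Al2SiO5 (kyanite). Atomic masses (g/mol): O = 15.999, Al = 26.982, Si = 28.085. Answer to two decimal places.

Molar mass of Al2SiO5 = 2*26.982 + 1*28.085 + 5*15.999 = 162.044 g/mol.
Each formula unit contains 2 Al, equivalent to 2/2 = 1.0000 mol Al2O3.
M(Al2O3) = 2×26.982 + 3×15.999 = 101.961 g/mol.
Mass of Al2O3 per formula unit = 1.0000 × 101.961 = 101.961 g.
Al2O3 wt% = 101.961 / 162.044 × 100 = 62.92%.

62.92 wt%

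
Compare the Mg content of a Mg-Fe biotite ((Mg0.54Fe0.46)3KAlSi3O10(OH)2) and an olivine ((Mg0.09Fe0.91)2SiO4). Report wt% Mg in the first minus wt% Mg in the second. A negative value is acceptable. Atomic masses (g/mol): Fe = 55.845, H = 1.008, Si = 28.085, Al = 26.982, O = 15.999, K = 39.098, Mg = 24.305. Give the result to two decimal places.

6.34 percentage points

First mineral: 39.374 g Mg in 460.779 g formula = 8.55 wt% Mg.
Second mineral: 4.375 g Mg in 198.094 g formula = 2.21 wt% Mg.
8.55% − 2.21% gives a difference of 6.34 percentage points.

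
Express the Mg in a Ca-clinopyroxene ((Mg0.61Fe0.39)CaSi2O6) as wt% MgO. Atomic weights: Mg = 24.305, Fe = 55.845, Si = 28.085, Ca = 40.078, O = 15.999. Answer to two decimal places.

10.74 wt%

M((Mg0.61Fe0.39)CaSi2O6) = 228.848 g/mol; M(MgO) = 40.304 g/mol.
Moles MgO per formula unit = 0.61 Mg ÷ 1 = 0.6100.
MgO fraction = (0.6100 × 40.304) / 228.848 = 24.585/228.848 = 0.1074.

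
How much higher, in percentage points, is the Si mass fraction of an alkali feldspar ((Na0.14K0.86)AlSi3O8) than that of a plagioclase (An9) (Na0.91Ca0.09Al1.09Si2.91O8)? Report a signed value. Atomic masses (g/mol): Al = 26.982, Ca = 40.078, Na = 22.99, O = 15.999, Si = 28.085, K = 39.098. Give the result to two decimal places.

Si in (Na0.14K0.86)AlSi3O8: molar mass 276.072 g/mol; 3×28.085 = 84.255 g → 30.52 wt%.
Si in Na0.91Ca0.09Al1.09Si2.91O8: molar mass 263.658 g/mol; 2.91×28.085 = 81.727 g → 31.00 wt%.
Difference = 30.52 − 31.00 = -0.48 percentage points.

-0.48 percentage points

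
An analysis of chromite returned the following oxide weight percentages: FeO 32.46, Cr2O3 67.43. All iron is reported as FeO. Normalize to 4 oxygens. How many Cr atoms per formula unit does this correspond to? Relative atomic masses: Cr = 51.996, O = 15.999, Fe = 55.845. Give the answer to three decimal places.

1.991 Cr apfu

32.46 wt% FeO ÷ 71.844 g/mol = 0.45181 mol, giving 0.45181 Fe and 0.45181 O.
67.43 wt% Cr2O3 ÷ 151.989 g/mol = 0.44365 mol, giving 0.88730 Cr and 1.33095 O.
Oxygen sums to 1.78276; scaling by 4/1.78276 = 2.24371 puts the formula on 4 O.
Cr: 0.88730 × 2.24371 = 1.991 atoms per formula unit.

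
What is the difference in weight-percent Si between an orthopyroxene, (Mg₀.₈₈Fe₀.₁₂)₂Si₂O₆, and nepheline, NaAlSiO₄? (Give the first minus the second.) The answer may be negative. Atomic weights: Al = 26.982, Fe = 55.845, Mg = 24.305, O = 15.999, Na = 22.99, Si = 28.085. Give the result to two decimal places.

M((Mg₀.₈₈Fe₀.₁₂)₂Si₂O₆) = 208.344 g/mol, so wt% Si = 56.170/208.344 × 100 = 26.96%.
M(NaAlSiO₄) = 142.053 g/mol, so wt% Si = 28.085/142.053 × 100 = 19.77%.
26.96 − 19.77 = 7.19 pp.

7.19 percentage points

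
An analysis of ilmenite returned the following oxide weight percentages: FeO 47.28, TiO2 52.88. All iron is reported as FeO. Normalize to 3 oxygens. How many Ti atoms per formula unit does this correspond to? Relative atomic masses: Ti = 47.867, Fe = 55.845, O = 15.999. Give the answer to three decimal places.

1.002 Ti apfu

FeO: 47.28/71.844 = 0.65809 mol → 0.65809 mol Fe, 0.65809 mol O.
TiO2: 52.88/79.865 = 0.66212 mol → 0.66212 mol Ti, 1.32424 mol O.
Total oxygen = 1.98233 mol. Normalization factor = 3/1.98233 = 1.51337.
Ti per 3 O = 0.66212 × 1.51337 = 1.002.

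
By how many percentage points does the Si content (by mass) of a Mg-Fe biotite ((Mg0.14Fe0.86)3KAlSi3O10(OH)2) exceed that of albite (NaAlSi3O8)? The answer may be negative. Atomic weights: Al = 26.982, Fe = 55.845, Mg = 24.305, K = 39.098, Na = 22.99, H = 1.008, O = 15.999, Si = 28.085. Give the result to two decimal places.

First mineral: 84.255 g Si in 498.627 g formula = 16.90 wt% Si.
Second mineral: 84.255 g Si in 262.219 g formula = 32.13 wt% Si.
16.90% − 32.13% gives a difference of -15.23 percentage points.

-15.23 percentage points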